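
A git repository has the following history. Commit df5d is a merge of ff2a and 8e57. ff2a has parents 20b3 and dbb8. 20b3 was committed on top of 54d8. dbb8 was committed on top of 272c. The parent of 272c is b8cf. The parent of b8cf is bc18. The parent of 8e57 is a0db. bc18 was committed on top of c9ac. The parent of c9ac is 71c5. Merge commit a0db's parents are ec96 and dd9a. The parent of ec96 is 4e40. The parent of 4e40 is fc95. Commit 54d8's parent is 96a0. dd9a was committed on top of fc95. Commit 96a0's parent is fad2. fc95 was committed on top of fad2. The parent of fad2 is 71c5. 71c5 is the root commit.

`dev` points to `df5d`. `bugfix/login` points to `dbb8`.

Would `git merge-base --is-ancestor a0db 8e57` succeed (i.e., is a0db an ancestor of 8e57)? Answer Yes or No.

Yes

Ancestors of 8e57 (commits reachable by following parents): {4e40, 71c5, 8e57, a0db, dd9a, ec96, fad2, fc95}.
a0db is in that set, so it is an ancestor of 8e57.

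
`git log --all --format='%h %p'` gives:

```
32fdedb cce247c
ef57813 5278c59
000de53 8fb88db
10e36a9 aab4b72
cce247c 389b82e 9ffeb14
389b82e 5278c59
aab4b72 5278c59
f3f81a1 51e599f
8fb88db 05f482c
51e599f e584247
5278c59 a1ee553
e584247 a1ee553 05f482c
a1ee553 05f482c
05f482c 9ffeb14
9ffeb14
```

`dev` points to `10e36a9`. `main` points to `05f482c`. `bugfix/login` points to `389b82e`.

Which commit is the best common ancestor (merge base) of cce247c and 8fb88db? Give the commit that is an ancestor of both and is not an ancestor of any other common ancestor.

Ancestors of cce247c: {05f482c, 389b82e, 5278c59, 9ffeb14, a1ee553, cce247c}.
Ancestors of 8fb88db: {05f482c, 8fb88db, 9ffeb14}.
Common ancestors: {05f482c, 9ffeb14}.
Among these, 05f482c is not an ancestor of any other common ancestor — it is the merge base.

05f482c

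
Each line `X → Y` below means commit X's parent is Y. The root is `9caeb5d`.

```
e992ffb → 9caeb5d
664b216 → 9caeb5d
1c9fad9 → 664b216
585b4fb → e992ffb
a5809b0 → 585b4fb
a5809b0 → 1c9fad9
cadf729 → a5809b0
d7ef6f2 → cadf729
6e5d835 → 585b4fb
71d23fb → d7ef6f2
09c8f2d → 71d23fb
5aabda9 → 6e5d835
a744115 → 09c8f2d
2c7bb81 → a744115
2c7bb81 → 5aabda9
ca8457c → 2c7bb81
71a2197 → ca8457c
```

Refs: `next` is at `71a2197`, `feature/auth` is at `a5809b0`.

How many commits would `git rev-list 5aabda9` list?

5

Walking parent pointers from 5aabda9: reachable set = {585b4fb, 5aabda9, 6e5d835, 9caeb5d, e992ffb}.
That is 5 commits.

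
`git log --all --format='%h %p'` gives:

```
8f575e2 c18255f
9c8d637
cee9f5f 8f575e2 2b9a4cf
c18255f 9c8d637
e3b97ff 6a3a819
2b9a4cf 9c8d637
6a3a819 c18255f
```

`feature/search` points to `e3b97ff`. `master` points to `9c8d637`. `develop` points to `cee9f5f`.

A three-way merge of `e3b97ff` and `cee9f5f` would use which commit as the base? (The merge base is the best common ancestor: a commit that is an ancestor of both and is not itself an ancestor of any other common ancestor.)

Ancestors of e3b97ff: {6a3a819, 9c8d637, c18255f, e3b97ff}.
Ancestors of cee9f5f: {2b9a4cf, 8f575e2, 9c8d637, c18255f, cee9f5f}.
Common ancestors: {9c8d637, c18255f}.
Among these, c18255f is not an ancestor of any other common ancestor — it is the merge base.

c18255f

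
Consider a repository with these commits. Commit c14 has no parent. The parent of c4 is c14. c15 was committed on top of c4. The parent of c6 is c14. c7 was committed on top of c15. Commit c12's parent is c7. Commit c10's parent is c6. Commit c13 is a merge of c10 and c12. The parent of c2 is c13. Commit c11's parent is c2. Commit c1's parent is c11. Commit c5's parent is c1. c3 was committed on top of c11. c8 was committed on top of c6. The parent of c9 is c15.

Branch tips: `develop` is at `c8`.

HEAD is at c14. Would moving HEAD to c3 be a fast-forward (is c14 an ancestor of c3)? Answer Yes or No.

A fast-forward from c14 to c3 is possible iff c14 is an ancestor of c3.
Ancestors of c3: {c10, c11, c12, c13, c14, c15, c2, c3, c4, c6, c7}.
c14 is among them, so fast-forward is possible.

Yes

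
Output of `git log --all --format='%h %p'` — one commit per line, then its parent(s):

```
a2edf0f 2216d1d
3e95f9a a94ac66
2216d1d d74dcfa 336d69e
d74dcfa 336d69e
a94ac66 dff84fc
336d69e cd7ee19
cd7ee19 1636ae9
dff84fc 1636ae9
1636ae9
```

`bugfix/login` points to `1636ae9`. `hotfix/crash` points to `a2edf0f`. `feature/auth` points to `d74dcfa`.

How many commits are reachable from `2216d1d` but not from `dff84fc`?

Reachable from 2216d1d: {1636ae9, 2216d1d, 336d69e, cd7ee19, d74dcfa}.
Reachable from dff84fc: {1636ae9, dff84fc}.
In 2216d1d's history but not dff84fc's: {2216d1d, 336d69e, cd7ee19, d74dcfa} — 4 commits.

4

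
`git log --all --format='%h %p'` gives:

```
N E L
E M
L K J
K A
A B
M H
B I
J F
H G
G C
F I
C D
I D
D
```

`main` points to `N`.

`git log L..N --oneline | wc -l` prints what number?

Reachable from N: {A, B, C, D, E, F, G, H, I, J, K, L, M, N}.
Reachable from L: {A, B, D, F, I, J, K, L}.
In N's history but not L's: {C, E, G, H, M, N} — 6 commits.

6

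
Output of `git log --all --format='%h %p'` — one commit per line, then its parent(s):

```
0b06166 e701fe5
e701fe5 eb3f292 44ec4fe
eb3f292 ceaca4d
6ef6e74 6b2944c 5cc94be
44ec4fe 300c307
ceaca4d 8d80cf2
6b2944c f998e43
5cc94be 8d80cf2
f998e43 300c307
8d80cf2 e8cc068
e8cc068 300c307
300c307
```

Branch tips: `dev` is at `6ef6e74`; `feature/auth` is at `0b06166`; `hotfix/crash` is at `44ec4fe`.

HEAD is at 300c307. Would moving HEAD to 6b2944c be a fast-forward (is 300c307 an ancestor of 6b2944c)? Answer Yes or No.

A fast-forward from 300c307 to 6b2944c is possible iff 300c307 is an ancestor of 6b2944c.
Ancestors of 6b2944c: {300c307, 6b2944c, f998e43}.
300c307 is among them, so fast-forward is possible.

Yes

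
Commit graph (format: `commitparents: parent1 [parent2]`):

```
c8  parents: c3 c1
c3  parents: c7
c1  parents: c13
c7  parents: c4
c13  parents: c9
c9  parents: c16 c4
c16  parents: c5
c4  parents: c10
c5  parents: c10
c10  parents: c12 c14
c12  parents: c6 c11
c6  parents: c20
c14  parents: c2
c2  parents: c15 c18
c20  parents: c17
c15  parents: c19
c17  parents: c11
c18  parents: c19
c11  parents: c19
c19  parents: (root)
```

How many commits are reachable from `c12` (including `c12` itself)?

Walking parent pointers from c12: reachable set = {c11, c12, c17, c19, c20, c6}.
That is 6 commits.

6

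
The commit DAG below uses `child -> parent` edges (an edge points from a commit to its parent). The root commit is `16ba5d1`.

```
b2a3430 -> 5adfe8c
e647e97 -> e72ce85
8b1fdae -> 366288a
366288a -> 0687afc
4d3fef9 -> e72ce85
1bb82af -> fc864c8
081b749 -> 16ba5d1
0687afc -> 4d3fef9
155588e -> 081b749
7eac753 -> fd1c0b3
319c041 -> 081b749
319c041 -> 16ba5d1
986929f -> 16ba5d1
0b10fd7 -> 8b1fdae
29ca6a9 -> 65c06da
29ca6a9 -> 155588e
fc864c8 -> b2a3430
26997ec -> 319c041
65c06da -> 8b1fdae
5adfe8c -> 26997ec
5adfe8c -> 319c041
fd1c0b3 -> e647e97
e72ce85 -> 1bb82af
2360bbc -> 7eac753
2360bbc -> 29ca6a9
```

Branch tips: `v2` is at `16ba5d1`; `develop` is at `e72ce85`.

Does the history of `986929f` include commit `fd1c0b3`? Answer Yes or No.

Ancestors of 986929f: {16ba5d1, 986929f}.
fd1c0b3 is not in that set, so it is not an ancestor of 986929f.

No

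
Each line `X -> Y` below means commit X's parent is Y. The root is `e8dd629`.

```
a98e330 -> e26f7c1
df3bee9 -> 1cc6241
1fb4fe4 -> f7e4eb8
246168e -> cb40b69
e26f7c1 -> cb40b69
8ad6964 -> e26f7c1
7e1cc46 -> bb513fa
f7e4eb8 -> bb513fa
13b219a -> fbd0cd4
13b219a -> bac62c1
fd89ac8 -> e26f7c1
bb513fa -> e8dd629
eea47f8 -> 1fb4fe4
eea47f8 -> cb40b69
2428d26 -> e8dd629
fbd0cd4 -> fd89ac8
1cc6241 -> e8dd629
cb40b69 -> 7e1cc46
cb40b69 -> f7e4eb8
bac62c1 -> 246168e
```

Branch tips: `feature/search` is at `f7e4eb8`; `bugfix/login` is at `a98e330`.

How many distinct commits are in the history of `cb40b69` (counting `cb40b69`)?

Walking parent pointers from cb40b69: reachable set = {7e1cc46, bb513fa, cb40b69, e8dd629, f7e4eb8}.
That is 5 commits.

5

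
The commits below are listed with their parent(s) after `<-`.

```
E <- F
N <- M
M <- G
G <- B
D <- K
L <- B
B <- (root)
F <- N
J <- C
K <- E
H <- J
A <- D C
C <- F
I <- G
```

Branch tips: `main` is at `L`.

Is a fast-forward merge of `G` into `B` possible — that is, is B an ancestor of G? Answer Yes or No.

A fast-forward from B to G is possible iff B is an ancestor of G.
Ancestors of G: {B, G}.
B is among them, so fast-forward is possible.

Yes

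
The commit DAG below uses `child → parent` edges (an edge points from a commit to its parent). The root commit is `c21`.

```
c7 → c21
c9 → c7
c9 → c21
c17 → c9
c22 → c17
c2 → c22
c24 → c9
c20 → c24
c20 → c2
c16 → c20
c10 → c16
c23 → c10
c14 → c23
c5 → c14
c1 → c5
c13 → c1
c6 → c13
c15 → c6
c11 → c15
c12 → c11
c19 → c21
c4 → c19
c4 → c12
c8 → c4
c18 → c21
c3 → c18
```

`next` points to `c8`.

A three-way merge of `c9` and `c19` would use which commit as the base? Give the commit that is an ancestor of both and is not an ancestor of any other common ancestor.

c21

Ancestors of c9: {c21, c7, c9}.
Ancestors of c19: {c19, c21}.
Common ancestors: {c21}.
The only common ancestor is c21, so it is the merge base.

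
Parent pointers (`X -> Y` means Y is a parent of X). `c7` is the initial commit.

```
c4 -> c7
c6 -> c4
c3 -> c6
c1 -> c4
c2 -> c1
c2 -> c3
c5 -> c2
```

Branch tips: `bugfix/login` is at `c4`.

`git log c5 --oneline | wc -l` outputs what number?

7

Walking parent pointers from c5: reachable set = {c1, c2, c3, c4, c5, c6, c7}.
That is 7 commits.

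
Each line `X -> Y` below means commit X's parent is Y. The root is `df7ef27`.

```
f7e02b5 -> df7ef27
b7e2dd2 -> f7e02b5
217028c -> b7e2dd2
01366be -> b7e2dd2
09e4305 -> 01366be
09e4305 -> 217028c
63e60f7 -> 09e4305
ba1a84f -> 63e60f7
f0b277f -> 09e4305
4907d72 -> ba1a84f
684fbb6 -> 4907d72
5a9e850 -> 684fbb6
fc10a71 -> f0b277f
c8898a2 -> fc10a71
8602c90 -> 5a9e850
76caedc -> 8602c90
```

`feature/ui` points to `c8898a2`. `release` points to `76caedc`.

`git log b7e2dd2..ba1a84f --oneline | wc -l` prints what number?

Reachable from ba1a84f: {01366be, 09e4305, 217028c, 63e60f7, b7e2dd2, ba1a84f, df7ef27, f7e02b5}.
Reachable from b7e2dd2: {b7e2dd2, df7ef27, f7e02b5}.
In ba1a84f's history but not b7e2dd2's: {01366be, 09e4305, 217028c, 63e60f7, ba1a84f} — 5 commits.

5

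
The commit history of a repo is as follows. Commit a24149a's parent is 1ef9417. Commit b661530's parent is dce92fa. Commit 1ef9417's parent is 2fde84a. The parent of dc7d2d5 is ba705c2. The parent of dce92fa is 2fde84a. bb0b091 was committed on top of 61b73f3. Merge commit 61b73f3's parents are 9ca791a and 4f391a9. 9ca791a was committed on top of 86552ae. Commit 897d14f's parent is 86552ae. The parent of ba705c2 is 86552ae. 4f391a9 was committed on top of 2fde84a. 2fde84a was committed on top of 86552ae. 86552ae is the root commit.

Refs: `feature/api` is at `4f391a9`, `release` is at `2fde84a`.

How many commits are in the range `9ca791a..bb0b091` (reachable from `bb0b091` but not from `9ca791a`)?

Reachable from bb0b091: {2fde84a, 4f391a9, 61b73f3, 86552ae, 9ca791a, bb0b091}.
Reachable from 9ca791a: {86552ae, 9ca791a}.
In bb0b091's history but not 9ca791a's: {2fde84a, 4f391a9, 61b73f3, bb0b091} — 4 commits.

4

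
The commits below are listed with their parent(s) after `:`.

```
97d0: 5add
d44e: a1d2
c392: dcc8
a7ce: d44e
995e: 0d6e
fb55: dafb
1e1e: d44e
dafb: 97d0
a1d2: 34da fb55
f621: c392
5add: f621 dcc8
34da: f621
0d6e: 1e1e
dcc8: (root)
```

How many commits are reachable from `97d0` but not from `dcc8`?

4

Reachable from 97d0: {5add, 97d0, c392, dcc8, f621}.
Reachable from dcc8: {dcc8}.
In 97d0's history but not dcc8's: {5add, 97d0, c392, f621} — 4 commits.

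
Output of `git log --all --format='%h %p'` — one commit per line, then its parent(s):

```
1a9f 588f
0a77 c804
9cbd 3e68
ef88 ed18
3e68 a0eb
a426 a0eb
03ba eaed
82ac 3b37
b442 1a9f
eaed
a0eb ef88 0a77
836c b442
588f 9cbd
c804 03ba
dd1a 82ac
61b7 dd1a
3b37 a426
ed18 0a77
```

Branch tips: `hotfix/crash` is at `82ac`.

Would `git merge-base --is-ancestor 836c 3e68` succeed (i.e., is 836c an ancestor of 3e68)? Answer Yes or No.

No

Ancestors of 3e68: {03ba, 0a77, 3e68, a0eb, c804, eaed, ed18, ef88}.
836c is not in that set, so it is not an ancestor of 3e68.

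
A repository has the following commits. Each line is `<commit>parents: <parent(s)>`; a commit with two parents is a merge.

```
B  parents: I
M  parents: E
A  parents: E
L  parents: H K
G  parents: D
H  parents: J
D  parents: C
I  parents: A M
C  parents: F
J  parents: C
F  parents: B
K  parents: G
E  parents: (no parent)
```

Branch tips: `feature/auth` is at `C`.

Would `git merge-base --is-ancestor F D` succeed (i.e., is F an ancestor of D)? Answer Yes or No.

Yes

Ancestors of D (commits reachable by following parents): {A, B, C, D, E, F, I, M}.
F is in that set, so it is an ancestor of D.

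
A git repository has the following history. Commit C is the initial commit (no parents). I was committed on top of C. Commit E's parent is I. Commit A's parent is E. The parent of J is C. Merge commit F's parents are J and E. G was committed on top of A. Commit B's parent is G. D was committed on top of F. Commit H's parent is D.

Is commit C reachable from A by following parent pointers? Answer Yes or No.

Ancestors of A (commits reachable by following parents): {A, C, E, I}.
C is in that set, so it is an ancestor of A.

Yes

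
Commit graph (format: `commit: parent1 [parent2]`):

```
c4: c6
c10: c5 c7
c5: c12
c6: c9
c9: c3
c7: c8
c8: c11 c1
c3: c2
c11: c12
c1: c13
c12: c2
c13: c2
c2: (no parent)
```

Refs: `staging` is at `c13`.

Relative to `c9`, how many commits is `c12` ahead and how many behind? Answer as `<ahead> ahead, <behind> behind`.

1 ahead, 2 behind

Reachable from c12: {c12, c2}.
Reachable from c9: {c2, c3, c9}.
Only in c12's history (ahead): {c12} — 1.
Only in c9's history (behind): {c3, c9} — 2.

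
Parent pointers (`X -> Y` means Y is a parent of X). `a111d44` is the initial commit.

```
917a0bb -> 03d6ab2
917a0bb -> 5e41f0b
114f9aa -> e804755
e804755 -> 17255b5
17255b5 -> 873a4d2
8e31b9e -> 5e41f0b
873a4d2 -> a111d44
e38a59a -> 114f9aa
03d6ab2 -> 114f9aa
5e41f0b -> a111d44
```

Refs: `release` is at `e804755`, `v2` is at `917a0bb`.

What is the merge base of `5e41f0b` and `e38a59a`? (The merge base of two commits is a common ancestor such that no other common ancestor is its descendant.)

a111d44

Ancestors of 5e41f0b: {5e41f0b, a111d44}.
Ancestors of e38a59a: {114f9aa, 17255b5, 873a4d2, a111d44, e38a59a, e804755}.
Common ancestors: {a111d44}.
The only common ancestor is a111d44, so it is the merge base.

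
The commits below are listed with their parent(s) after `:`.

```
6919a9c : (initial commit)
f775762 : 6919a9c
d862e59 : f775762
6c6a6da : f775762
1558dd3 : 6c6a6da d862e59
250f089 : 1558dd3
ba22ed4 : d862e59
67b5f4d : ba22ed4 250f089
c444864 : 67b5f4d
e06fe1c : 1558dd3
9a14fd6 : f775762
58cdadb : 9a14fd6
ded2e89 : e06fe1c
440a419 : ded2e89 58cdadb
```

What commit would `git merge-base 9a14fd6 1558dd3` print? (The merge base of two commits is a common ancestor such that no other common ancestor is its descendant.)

f775762

Ancestors of 9a14fd6: {6919a9c, 9a14fd6, f775762}.
Ancestors of 1558dd3: {1558dd3, 6919a9c, 6c6a6da, d862e59, f775762}.
Common ancestors: {6919a9c, f775762}.
Among these, f775762 is not an ancestor of any other common ancestor — it is the merge base.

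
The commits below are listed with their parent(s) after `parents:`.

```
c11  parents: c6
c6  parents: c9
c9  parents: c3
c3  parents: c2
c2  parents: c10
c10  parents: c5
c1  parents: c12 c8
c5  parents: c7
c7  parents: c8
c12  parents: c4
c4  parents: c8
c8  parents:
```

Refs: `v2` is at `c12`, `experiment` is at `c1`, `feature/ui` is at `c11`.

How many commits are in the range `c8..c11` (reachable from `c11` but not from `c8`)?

8

Reachable from c11: {c10, c11, c2, c3, c5, c6, c7, c8, c9}.
Reachable from c8: {c8}.
In c11's history but not c8's: {c10, c11, c2, c3, c5, c6, c7, c9} — 8 commits.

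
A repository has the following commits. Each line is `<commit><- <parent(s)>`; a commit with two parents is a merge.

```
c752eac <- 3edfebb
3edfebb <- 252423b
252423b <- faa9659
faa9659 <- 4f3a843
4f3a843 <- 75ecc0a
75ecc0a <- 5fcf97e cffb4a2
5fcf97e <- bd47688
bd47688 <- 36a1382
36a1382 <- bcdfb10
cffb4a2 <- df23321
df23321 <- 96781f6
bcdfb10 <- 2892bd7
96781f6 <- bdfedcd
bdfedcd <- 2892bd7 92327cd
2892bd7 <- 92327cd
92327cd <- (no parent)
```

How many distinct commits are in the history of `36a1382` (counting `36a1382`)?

4

Walking parent pointers from 36a1382: reachable set = {2892bd7, 36a1382, 92327cd, bcdfb10}.
That is 4 commits.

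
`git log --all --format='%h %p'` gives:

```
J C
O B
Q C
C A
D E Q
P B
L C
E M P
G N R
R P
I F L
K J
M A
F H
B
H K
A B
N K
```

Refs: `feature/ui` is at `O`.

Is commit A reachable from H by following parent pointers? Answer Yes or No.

Ancestors of H (commits reachable by following parents): {A, B, C, H, J, K}.
A is in that set, so it is an ancestor of H.

Yes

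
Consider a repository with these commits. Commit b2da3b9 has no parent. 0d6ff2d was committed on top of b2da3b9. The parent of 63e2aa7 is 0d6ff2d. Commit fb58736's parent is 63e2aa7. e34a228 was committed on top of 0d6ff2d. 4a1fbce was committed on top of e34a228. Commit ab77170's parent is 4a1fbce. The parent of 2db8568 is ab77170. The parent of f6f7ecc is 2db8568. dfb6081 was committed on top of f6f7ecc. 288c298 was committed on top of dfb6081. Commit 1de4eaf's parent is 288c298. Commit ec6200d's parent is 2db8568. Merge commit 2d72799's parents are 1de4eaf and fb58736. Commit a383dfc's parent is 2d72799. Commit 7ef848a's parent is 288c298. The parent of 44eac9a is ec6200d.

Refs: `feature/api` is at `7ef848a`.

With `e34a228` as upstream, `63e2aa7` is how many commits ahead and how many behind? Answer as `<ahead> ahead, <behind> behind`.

Reachable from 63e2aa7: {0d6ff2d, 63e2aa7, b2da3b9}.
Reachable from e34a228: {0d6ff2d, b2da3b9, e34a228}.
Only in 63e2aa7's history (ahead): {63e2aa7} — 1.
Only in e34a228's history (behind): {e34a228} — 1.

1 ahead, 1 behind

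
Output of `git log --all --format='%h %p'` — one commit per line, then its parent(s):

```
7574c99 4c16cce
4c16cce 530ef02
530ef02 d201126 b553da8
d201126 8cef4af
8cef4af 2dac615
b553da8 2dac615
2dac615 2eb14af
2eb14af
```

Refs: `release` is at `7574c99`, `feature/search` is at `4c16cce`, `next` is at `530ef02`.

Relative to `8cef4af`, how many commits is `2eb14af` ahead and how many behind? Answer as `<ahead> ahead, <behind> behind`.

0 ahead, 2 behind

Reachable from 2eb14af: {2eb14af}.
Reachable from 8cef4af: {2dac615, 2eb14af, 8cef4af}.
Only in 2eb14af's history (ahead): {} — 0.
Only in 8cef4af's history (behind): {2dac615, 8cef4af} — 2.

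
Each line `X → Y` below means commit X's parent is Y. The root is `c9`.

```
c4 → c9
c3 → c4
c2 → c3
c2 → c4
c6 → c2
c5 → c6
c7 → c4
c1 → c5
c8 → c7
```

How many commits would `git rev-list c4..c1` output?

5

Reachable from c1: {c1, c2, c3, c4, c5, c6, c9}.
Reachable from c4: {c4, c9}.
In c1's history but not c4's: {c1, c2, c3, c5, c6} — 5 commits.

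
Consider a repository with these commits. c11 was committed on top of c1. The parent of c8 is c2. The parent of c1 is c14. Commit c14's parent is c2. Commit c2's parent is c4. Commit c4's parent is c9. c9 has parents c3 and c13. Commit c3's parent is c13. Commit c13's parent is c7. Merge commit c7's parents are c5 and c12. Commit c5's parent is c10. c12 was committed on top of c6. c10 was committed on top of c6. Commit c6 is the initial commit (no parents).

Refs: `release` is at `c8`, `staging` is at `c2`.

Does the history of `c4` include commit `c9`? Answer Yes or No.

Yes

Ancestors of c4 (commits reachable by following parents): {c10, c12, c13, c3, c4, c5, c6, c7, c9}.
c9 is in that set, so it is an ancestor of c4.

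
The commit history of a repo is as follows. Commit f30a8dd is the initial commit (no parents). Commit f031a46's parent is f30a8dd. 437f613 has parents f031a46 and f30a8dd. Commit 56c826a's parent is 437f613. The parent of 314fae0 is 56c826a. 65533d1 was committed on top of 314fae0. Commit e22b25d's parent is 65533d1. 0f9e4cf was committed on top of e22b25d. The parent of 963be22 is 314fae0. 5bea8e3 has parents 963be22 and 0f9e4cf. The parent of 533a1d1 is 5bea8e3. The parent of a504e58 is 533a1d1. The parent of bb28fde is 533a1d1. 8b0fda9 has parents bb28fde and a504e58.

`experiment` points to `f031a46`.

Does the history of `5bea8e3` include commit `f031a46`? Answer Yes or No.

Yes

Ancestors of 5bea8e3 (commits reachable by following parents): {0f9e4cf, 314fae0, 437f613, 56c826a, 5bea8e3, 65533d1, 963be22, e22b25d, f031a46, f30a8dd}.
f031a46 is in that set, so it is an ancestor of 5bea8e3.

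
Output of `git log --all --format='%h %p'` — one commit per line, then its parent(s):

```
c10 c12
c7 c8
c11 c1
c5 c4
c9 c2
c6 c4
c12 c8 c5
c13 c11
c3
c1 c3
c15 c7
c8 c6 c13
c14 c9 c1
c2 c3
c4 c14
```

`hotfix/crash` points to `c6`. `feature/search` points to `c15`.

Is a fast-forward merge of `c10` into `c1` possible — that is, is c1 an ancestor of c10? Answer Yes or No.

A fast-forward from c1 to c10 is possible iff c1 is an ancestor of c10.
Ancestors of c10: {c1, c10, c11, c12, c13, c14, c2, c3, c4, c5, c6, c8, c9}.
c1 is among them, so fast-forward is possible.

Yes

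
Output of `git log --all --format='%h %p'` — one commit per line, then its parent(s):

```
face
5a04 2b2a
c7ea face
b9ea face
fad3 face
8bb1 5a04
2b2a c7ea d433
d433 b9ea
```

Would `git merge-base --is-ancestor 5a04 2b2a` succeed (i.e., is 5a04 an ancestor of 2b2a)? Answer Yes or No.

No

Ancestors of 2b2a: {2b2a, b9ea, c7ea, d433, face}.
5a04 is not in that set, so it is not an ancestor of 2b2a.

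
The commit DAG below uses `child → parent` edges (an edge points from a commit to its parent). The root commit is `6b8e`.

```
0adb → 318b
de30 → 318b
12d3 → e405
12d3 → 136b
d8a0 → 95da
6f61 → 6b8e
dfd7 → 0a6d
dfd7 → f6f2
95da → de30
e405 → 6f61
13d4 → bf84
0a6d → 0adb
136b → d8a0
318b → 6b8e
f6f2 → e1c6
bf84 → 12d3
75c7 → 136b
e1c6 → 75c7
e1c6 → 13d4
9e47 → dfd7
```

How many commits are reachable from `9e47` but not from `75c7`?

Reachable from 9e47: {0a6d, 0adb, 12d3, 136b, 13d4, 318b, 6b8e, 6f61, 75c7, 95da, 9e47, bf84, d8a0, de30, dfd7, e1c6, e405, f6f2}.
Reachable from 75c7: {136b, 318b, 6b8e, 75c7, 95da, d8a0, de30}.
In 9e47's history but not 75c7's: {0a6d, 0adb, 12d3, 13d4, 6f61, 9e47, bf84, dfd7, e1c6, e405, f6f2} — 11 commits.

11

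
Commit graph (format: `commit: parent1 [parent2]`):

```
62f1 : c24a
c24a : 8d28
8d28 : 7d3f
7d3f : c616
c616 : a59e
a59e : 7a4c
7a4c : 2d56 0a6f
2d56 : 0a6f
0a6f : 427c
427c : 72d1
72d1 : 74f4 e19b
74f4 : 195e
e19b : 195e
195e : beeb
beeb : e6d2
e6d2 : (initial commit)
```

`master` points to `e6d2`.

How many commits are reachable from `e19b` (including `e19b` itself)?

4

Walking parent pointers from e19b: reachable set = {195e, beeb, e19b, e6d2}.
That is 4 commits.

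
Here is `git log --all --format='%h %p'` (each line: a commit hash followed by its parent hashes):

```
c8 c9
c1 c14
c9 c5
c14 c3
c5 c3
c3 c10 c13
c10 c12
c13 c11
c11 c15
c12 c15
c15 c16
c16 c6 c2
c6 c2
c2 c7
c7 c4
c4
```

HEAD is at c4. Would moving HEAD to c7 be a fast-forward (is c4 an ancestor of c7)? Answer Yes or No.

Yes

A fast-forward from c4 to c7 is possible iff c4 is an ancestor of c7.
Ancestors of c7: {c4, c7}.
c4 is among them, so fast-forward is possible.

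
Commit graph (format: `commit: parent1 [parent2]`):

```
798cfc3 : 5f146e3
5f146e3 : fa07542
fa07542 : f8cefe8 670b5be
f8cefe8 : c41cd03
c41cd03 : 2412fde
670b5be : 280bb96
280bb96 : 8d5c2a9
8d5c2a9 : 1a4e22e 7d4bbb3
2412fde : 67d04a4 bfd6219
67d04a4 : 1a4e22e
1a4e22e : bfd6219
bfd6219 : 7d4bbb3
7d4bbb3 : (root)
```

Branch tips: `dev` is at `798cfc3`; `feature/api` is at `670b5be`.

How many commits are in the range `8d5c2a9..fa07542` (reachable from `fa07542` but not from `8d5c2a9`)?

7

Reachable from fa07542: {1a4e22e, 2412fde, 280bb96, 670b5be, 67d04a4, 7d4bbb3, 8d5c2a9, bfd6219, c41cd03, f8cefe8, fa07542}.
Reachable from 8d5c2a9: {1a4e22e, 7d4bbb3, 8d5c2a9, bfd6219}.
In fa07542's history but not 8d5c2a9's: {2412fde, 280bb96, 670b5be, 67d04a4, c41cd03, f8cefe8, fa07542} — 7 commits.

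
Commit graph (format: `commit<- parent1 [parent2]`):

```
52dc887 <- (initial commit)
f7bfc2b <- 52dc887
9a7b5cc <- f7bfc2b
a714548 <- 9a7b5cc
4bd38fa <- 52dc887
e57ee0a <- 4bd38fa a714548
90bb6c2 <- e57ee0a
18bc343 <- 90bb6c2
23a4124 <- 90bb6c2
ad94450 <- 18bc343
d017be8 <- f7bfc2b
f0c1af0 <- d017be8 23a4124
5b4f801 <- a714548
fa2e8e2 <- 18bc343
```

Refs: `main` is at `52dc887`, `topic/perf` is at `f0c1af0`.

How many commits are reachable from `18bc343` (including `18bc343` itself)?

Walking parent pointers from 18bc343: reachable set = {18bc343, 4bd38fa, 52dc887, 90bb6c2, 9a7b5cc, a714548, e57ee0a, f7bfc2b}.
That is 8 commits.

8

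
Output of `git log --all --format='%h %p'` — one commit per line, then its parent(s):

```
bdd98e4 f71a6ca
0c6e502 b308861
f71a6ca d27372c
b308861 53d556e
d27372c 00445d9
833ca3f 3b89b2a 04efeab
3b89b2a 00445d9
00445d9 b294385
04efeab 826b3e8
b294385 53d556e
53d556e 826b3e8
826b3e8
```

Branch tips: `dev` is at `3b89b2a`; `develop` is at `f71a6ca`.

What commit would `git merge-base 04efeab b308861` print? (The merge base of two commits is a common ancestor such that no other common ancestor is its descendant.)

826b3e8

Ancestors of 04efeab: {04efeab, 826b3e8}.
Ancestors of b308861: {53d556e, 826b3e8, b308861}.
Common ancestors: {826b3e8}.
The only common ancestor is 826b3e8, so it is the merge base.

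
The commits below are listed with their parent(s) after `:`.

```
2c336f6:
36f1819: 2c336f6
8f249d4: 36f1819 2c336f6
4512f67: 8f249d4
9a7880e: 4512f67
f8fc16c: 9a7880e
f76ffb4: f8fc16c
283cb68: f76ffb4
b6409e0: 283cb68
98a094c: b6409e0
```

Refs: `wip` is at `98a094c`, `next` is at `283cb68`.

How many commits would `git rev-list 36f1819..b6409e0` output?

7

Reachable from b6409e0: {283cb68, 2c336f6, 36f1819, 4512f67, 8f249d4, 9a7880e, b6409e0, f76ffb4, f8fc16c}.
Reachable from 36f1819: {2c336f6, 36f1819}.
In b6409e0's history but not 36f1819's: {283cb68, 4512f67, 8f249d4, 9a7880e, b6409e0, f76ffb4, f8fc16c} — 7 commits.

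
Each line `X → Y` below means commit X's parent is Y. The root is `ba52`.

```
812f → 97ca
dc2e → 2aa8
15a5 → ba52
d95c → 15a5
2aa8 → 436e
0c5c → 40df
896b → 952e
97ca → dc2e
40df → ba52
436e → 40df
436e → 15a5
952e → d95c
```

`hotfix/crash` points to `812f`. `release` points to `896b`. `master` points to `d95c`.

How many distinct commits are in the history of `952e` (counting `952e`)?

Walking parent pointers from 952e: reachable set = {15a5, 952e, ba52, d95c}.
That is 4 commits.

4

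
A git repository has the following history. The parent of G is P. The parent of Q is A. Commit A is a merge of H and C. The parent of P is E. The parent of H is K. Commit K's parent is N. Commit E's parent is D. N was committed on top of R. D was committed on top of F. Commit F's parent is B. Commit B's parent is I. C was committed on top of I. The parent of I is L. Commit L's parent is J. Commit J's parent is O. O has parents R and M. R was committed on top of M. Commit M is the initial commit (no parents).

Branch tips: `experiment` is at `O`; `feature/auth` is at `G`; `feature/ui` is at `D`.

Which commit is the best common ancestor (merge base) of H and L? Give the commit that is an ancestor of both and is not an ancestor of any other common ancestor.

Ancestors of H: {H, K, M, N, R}.
Ancestors of L: {J, L, M, O, R}.
Common ancestors: {M, R}.
Among these, R is not an ancestor of any other common ancestor — it is the merge base.

R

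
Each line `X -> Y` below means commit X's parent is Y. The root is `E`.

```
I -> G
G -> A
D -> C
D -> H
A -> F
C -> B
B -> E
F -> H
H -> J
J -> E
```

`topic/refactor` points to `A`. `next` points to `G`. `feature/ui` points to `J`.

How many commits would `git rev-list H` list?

3

Walking parent pointers from H: reachable set = {E, H, J}.
That is 3 commits.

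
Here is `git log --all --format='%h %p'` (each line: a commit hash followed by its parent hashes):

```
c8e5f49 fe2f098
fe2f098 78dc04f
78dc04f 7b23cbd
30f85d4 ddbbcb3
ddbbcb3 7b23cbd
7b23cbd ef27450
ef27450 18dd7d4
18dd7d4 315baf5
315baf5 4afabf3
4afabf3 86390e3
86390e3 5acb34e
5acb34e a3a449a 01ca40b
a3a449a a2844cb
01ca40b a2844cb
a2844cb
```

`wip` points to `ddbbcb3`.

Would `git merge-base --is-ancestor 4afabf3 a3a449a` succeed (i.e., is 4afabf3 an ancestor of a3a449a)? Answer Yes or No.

Ancestors of a3a449a: {a2844cb, a3a449a}.
4afabf3 is not in that set, so it is not an ancestor of a3a449a.

No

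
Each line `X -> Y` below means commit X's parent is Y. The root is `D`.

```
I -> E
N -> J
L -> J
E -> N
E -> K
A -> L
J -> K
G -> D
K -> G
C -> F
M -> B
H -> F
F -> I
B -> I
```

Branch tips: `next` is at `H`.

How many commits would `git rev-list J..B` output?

4

Reachable from B: {B, D, E, G, I, J, K, N}.
Reachable from J: {D, G, J, K}.
In B's history but not J's: {B, E, I, N} — 4 commits.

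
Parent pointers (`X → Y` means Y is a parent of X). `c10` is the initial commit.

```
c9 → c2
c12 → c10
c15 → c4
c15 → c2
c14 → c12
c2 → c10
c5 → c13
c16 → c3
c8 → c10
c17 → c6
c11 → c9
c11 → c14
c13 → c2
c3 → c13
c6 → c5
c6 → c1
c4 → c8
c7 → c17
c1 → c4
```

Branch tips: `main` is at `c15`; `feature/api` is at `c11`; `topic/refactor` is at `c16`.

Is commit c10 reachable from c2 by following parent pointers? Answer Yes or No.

Ancestors of c2 (commits reachable by following parents): {c10, c2}.
c10 is in that set, so it is an ancestor of c2.

Yes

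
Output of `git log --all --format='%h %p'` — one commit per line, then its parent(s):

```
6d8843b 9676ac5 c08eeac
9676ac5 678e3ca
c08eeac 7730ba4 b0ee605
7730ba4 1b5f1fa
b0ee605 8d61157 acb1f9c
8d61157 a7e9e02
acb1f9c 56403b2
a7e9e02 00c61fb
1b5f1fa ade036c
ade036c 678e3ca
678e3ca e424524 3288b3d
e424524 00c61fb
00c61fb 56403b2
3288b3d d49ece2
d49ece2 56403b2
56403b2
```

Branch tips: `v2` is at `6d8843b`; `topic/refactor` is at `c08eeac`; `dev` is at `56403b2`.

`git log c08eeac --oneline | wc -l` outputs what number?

14

Walking parent pointers from c08eeac: reachable set = {00c61fb, 1b5f1fa, 3288b3d, 56403b2, 678e3ca, 7730ba4, 8d61157, a7e9e02, acb1f9c, ade036c, b0ee605, c08eeac, d49ece2, e424524}.
That is 14 commits.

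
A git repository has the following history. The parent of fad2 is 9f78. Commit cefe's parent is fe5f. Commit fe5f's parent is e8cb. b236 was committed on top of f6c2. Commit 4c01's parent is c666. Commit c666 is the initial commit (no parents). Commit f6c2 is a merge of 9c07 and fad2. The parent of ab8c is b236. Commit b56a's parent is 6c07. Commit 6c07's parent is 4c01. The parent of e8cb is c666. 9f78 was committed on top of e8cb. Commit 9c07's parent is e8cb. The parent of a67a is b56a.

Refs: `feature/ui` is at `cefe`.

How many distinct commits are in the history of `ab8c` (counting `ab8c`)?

8

Walking parent pointers from ab8c: reachable set = {9c07, 9f78, ab8c, b236, c666, e8cb, f6c2, fad2}.
That is 8 commits.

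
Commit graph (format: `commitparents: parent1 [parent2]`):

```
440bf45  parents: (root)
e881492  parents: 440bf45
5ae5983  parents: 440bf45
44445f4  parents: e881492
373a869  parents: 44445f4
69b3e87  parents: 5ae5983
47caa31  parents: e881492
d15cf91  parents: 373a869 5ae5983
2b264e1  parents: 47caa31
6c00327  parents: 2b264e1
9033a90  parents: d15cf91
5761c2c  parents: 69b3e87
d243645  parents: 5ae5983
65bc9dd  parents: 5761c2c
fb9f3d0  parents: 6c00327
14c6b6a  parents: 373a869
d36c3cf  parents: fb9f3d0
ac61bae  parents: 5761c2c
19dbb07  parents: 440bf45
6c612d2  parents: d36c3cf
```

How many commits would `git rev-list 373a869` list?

Walking parent pointers from 373a869: reachable set = {373a869, 440bf45, 44445f4, e881492}.
That is 4 commits.

4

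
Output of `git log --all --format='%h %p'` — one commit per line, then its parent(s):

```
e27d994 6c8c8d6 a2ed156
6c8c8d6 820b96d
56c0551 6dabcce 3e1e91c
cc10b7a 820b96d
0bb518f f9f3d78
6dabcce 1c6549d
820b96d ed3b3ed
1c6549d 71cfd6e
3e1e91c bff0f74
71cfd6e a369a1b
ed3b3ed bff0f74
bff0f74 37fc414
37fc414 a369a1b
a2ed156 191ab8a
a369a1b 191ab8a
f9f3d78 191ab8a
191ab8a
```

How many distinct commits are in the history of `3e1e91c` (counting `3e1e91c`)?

5

Walking parent pointers from 3e1e91c: reachable set = {191ab8a, 37fc414, 3e1e91c, a369a1b, bff0f74}.
That is 5 commits.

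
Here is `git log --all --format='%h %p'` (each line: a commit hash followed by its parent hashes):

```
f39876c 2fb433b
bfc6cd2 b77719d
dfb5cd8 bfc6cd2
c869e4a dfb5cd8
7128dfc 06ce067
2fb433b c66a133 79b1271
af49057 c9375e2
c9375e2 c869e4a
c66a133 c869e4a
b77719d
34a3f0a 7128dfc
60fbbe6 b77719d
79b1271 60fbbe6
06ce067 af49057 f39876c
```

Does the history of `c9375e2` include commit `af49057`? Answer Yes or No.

Ancestors of c9375e2: {b77719d, bfc6cd2, c869e4a, c9375e2, dfb5cd8}.
af49057 is not in that set, so it is not an ancestor of c9375e2.

No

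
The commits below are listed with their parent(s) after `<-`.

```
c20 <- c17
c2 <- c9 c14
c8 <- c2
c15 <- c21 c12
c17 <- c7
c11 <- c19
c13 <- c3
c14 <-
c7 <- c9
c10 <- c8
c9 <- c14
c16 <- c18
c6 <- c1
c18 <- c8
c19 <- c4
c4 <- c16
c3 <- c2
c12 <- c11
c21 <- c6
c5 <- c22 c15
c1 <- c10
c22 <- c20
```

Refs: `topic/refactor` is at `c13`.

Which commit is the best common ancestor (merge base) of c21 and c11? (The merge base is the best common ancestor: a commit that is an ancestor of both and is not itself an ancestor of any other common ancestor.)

Ancestors of c21: {c1, c10, c14, c2, c21, c6, c8, c9}.
Ancestors of c11: {c11, c14, c16, c18, c19, c2, c4, c8, c9}.
Common ancestors: {c14, c2, c8, c9}.
Among these, c8 is not an ancestor of any other common ancestor — it is the merge base.

c8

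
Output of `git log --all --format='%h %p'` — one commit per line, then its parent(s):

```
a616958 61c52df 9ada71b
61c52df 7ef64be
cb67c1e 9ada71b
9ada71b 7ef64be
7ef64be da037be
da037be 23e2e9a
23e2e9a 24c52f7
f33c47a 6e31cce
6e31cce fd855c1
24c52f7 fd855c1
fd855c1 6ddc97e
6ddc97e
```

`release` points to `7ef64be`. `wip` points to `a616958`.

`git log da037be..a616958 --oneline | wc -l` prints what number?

Reachable from a616958: {23e2e9a, 24c52f7, 61c52df, 6ddc97e, 7ef64be, 9ada71b, a616958, da037be, fd855c1}.
Reachable from da037be: {23e2e9a, 24c52f7, 6ddc97e, da037be, fd855c1}.
In a616958's history but not da037be's: {61c52df, 7ef64be, 9ada71b, a616958} — 4 commits.

4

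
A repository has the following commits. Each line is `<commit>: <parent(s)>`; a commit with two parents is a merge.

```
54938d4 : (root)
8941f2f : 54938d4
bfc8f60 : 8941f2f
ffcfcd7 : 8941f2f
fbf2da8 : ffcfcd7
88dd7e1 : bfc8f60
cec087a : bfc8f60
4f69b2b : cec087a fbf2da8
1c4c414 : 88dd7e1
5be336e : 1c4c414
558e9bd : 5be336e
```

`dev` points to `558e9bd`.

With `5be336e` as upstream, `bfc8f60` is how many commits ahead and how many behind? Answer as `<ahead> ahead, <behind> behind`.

Reachable from bfc8f60: {54938d4, 8941f2f, bfc8f60}.
Reachable from 5be336e: {1c4c414, 54938d4, 5be336e, 88dd7e1, 8941f2f, bfc8f60}.
Only in bfc8f60's history (ahead): {} — 0.
Only in 5be336e's history (behind): {1c4c414, 5be336e, 88dd7e1} — 3.

0 ahead, 3 behind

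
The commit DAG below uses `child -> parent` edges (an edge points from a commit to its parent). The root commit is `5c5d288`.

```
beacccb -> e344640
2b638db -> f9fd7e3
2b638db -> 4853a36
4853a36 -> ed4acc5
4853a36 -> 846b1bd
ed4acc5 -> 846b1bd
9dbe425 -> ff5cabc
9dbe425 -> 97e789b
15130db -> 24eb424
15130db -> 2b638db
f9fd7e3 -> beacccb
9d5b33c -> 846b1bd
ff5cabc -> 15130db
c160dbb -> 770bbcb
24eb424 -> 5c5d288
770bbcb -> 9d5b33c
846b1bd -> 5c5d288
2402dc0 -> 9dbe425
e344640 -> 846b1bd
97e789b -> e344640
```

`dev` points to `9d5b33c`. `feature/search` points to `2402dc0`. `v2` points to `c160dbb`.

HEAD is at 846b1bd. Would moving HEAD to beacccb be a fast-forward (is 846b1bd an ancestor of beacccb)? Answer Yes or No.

Yes

A fast-forward from 846b1bd to beacccb is possible iff 846b1bd is an ancestor of beacccb.
Ancestors of beacccb: {5c5d288, 846b1bd, beacccb, e344640}.
846b1bd is among them, so fast-forward is possible.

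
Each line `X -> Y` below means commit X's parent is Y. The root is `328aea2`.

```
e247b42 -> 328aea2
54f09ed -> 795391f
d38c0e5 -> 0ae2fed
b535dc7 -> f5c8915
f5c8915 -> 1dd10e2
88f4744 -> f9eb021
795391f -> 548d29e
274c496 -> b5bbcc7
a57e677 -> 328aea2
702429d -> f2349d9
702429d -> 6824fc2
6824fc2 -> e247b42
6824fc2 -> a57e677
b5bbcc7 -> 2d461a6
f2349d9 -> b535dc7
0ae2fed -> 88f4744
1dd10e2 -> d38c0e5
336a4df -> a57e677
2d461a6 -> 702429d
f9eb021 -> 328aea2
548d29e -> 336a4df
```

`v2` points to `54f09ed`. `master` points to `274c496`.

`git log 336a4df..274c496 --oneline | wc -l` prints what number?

14

Reachable from 274c496: {0ae2fed, 1dd10e2, 274c496, 2d461a6, 328aea2, 6824fc2, 702429d, 88f4744, a57e677, b535dc7, b5bbcc7, d38c0e5, e247b42, f2349d9, f5c8915, f9eb021}.
Reachable from 336a4df: {328aea2, 336a4df, a57e677}.
In 274c496's history but not 336a4df's: {0ae2fed, 1dd10e2, 274c496, 2d461a6, 6824fc2, 702429d, 88f4744, b535dc7, b5bbcc7, d38c0e5, e247b42, f2349d9, f5c8915, f9eb021} — 14 commits.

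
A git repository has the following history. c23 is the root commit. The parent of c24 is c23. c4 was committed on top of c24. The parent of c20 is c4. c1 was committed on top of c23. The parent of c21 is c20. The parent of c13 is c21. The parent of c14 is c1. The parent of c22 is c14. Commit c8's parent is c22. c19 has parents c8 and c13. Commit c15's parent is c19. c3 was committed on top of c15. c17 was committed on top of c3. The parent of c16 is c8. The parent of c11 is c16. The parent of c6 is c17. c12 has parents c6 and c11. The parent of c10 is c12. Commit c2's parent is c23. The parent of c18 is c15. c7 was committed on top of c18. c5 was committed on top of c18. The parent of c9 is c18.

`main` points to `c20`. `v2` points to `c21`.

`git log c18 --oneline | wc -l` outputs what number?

Walking parent pointers from c18: reachable set = {c1, c13, c14, c15, c18, c19, c20, c21, c22, c23, c24, c4, c8}.
That is 13 commits.

13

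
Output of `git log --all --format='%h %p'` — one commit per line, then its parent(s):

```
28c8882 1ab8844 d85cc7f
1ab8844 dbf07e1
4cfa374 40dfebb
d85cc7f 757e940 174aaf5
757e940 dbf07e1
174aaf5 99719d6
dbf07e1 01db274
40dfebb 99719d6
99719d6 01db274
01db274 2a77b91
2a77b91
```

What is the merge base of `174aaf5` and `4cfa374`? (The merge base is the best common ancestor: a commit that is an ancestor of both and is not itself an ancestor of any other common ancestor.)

Ancestors of 174aaf5: {01db274, 174aaf5, 2a77b91, 99719d6}.
Ancestors of 4cfa374: {01db274, 2a77b91, 40dfebb, 4cfa374, 99719d6}.
Common ancestors: {01db274, 2a77b91, 99719d6}.
Among these, 99719d6 is not an ancestor of any other common ancestor — it is the merge base.

99719d6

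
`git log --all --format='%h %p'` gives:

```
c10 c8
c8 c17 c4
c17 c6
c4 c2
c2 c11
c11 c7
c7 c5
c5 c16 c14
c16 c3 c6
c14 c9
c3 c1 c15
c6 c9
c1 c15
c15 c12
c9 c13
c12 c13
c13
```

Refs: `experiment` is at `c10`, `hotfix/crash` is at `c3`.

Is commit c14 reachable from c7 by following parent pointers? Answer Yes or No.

Ancestors of c7 (commits reachable by following parents): {c1, c12, c13, c14, c15, c16, c3, c5, c6, c7, c9}.
c14 is in that set, so it is an ancestor of c7.

Yes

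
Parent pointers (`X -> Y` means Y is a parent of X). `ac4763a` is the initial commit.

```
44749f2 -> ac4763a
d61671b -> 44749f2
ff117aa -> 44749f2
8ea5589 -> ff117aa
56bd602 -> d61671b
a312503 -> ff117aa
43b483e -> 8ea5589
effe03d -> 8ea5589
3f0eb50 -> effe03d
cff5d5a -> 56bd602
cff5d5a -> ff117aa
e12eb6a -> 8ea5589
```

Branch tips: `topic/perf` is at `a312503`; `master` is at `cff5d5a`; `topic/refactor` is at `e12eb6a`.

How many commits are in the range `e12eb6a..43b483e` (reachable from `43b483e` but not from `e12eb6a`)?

1

Reachable from 43b483e: {43b483e, 44749f2, 8ea5589, ac4763a, ff117aa}.
Reachable from e12eb6a: {44749f2, 8ea5589, ac4763a, e12eb6a, ff117aa}.
In 43b483e's history but not e12eb6a's: {43b483e} — 1 commit.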